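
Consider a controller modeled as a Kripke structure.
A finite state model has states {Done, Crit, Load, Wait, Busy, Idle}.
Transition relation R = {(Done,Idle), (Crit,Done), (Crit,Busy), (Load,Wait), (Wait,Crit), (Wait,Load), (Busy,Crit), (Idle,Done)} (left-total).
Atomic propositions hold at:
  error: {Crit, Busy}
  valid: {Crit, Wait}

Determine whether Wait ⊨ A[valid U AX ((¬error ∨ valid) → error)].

No

Sat(¬error) = {Done, Load, Wait, Idle}
Sat(¬error ∨ valid) = {Done, Crit, Load, Wait, Idle}
Sat((¬error ∨ valid) → error) = {Crit, Busy}
Sat(AX ((¬error ∨ valid) → error)) = {s : every successor in {Crit, Busy}} = {Busy}
A[valid U AX ((¬error ∨ valid) → error)]: least fixpoint, start Z0 = Sat(AX ((¬error ∨ valid) → error)) = {Busy}, add states in Sat(valid) with every successor in Z. Already a fixed point.
Sat(A[valid U AX ((¬error ∨ valid) → error)]) = {Busy}
Wait ∉ Sat(A[valid U AX ((¬error ∨ valid) → error)]) = {Busy}, so the formula does not hold at Wait.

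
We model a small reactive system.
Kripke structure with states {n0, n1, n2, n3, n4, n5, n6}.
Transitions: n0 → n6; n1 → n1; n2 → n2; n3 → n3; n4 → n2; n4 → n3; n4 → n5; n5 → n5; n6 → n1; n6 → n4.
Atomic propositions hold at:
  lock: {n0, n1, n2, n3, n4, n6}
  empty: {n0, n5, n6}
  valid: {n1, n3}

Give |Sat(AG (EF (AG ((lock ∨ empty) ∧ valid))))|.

2

Sat(lock ∨ empty) = {n0, n1, n2, n3, n4, n5, n6}
Sat((lock ∨ empty) ∧ valid) = {n1, n3}
AG ((lock ∨ empty) ∧ valid): greatest fixpoint, start Z0 = {n1, n3}, keep only states in Sat with every successor in Z. Already a fixed point.
Sat(AG ((lock ∨ empty) ∧ valid)) = {n1, n3}
EF (AG ((lock ∨ empty) ∧ valid)): least fixpoint, start Z0 = {n1, n3}, add states with some successor in Z. Z1 = {n1, n3, n4, n6}; Z2 = {n0, n1, n3, n4, n6}; fixed.
Sat(EF (AG ((lock ∨ empty) ∧ valid))) = {n0, n1, n3, n4, n6}
AG (EF (AG ((lock ∨ empty) ∧ valid))): greatest fixpoint, start Z0 = {n0, n1, n3, n4, n6}, keep only states in Sat with every successor in Z. Z1 = {n0, n1, n3, n6}; Z2 = {n0, n1, n3}; Z3 = {n1, n3}; fixed.
Sat(AG (EF (AG ((lock ∨ empty) ∧ valid)))) = {n1, n3}
|Sat(AG (EF (AG ((lock ∨ empty) ∧ valid))))| = |{n1, n3}| = 2.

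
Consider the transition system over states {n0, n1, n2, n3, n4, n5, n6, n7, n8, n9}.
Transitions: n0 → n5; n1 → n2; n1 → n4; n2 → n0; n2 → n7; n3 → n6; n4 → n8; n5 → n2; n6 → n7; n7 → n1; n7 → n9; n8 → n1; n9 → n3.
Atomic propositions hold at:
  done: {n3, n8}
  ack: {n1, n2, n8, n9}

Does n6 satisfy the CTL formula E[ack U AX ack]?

Sat(AX ack) = {s : every successor in {n1, n2, n8, n9}} = {n4, n5, n7, n8}
E[ack U AX ack]: least fixpoint, start Z0 = Sat(AX ack) = {n4, n5, n7, n8}, add states in Sat(ack) with some successor in Z. Z1 = {n1, n2, n4, n5, n7, n8}; fixed.
Sat(E[ack U AX ack]) = {n1, n2, n4, n5, n7, n8}
n6 ∉ Sat(E[ack U AX ack]) = {n1, n2, n4, n5, n7, n8}, so the formula does not hold at n6.

No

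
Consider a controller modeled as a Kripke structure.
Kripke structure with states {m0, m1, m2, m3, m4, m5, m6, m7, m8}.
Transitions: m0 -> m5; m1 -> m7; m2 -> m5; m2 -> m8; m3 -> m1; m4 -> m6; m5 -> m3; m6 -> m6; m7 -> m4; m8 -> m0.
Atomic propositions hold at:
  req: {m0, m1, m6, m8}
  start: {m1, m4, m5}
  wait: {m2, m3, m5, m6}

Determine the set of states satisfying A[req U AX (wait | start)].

{m0, m1, m3, m4, m5, m6, m7, m8}

Sat(wait | start) = {m1, m2, m3, m4, m5, m6}
Sat(AX (wait | start)) = {s : every successor in {m1, m2, m3, m4, m5, m6}} = {m0, m3, m4, m5, m6, m7}
A[req U AX (wait | start)]: least fixpoint, start Z0 = Sat(AX (wait | start)) = {m0, m3, m4, m5, m6, m7}, add states in Sat(req) with every successor in Z. Z1 = {m0, m1, m3, m4, m5, m6, m7, m8}; fixed.
Sat(A[req U AX (wait | start)]) = {m0, m1, m3, m4, m5, m6, m7, m8}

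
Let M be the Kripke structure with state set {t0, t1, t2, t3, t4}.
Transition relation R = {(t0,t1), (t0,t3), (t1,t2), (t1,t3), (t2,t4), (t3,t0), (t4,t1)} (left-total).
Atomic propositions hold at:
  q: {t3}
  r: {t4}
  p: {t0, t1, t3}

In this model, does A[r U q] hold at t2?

A[r U q]: least fixpoint, start Z0 = Sat(q) = {t3}, add states in Sat(r) with every successor in Z. Already a fixed point.
Sat(A[r U q]) = {t3}
t2 ∉ Sat(A[r U q]) = {t3}, so the formula does not hold at t2.

No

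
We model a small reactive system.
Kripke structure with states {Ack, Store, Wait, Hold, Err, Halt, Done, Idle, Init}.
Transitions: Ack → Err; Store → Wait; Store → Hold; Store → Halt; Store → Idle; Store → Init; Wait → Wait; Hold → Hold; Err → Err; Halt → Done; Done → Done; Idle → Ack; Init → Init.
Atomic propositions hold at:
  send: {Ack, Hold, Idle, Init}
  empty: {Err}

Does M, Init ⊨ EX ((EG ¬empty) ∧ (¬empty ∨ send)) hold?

Yes

Sat(¬empty) = {Ack, Store, Wait, Hold, Halt, Done, Idle, Init}
EG ¬empty: greatest fixpoint, start Z0 = {Ack, Store, Wait, Hold, Halt, Done, Idle, Init}, keep only states in Sat with some successor in Z. Z1 = {Store, Wait, Hold, Halt, Done, Idle, Init}; Z2 = {Store, Wait, Hold, Halt, Done, Init}; fixed.
Sat(EG ¬empty) = {Store, Wait, Hold, Halt, Done, Init}
Sat(¬empty ∨ send) = {Ack, Store, Wait, Hold, Halt, Done, Idle, Init}
Sat((EG ¬empty) ∧ (¬empty ∨ send)) = {Store, Wait, Hold, Halt, Done, Init}
Sat(EX ((EG ¬empty) ∧ (¬empty ∨ send))) = {s : some successor in {Store, Wait, Hold, Halt, Done, Init}} = {Store, Wait, Hold, Halt, Done, Init}
Init ∈ Sat(EX ((EG ¬empty) ∧ (¬empty ∨ send))) = {Store, Wait, Hold, Halt, Done, Init}, so the formula holds at Init.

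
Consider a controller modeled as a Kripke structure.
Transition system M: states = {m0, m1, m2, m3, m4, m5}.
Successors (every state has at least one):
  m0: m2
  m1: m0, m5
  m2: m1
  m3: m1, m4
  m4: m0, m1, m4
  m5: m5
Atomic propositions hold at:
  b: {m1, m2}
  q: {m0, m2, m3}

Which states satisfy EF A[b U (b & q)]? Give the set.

{m0, m1, m2, m3, m4}

Sat(b & q) = {m2}
A[b U (b & q)]: least fixpoint, start Z0 = Sat((b & q)) = {m2}, add states in Sat(b) with every successor in Z. Already a fixed point.
Sat(A[b U (b & q)]) = {m2}
EF A[b U (b & q)]: least fixpoint, start Z0 = {m2}, add states with some successor in Z. Z1 = {m0, m2}; Z2 = {m0, m1, m2, m4}; Z3 = {m0, m1, m2, m3, m4}; fixed.
Sat(EF A[b U (b & q)]) = {m0, m1, m2, m3, m4}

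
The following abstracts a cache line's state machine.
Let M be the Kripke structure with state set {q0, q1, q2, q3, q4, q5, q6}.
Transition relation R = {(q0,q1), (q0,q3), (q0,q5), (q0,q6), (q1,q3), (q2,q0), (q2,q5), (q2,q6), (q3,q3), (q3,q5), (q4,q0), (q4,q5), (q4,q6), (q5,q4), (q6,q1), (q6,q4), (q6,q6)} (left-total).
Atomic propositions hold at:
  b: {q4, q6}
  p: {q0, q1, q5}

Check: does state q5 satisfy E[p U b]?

Yes

E[p U b]: least fixpoint, start Z0 = Sat(b) = {q4, q6}, add states in Sat(p) with some successor in Z. Z1 = {q0, q4, q5, q6}; fixed.
Sat(E[p U b]) = {q0, q4, q5, q6}
q5 ∈ Sat(E[p U b]) = {q0, q4, q5, q6}, so the formula holds at q5.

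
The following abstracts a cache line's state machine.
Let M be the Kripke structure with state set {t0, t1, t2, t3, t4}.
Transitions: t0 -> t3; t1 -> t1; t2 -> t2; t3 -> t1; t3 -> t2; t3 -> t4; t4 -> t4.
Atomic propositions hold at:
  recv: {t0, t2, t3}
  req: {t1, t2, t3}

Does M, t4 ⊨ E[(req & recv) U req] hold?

Sat(req & recv) = {t2, t3}
E[(req & recv) U req]: least fixpoint, start Z0 = Sat(req) = {t1, t2, t3}, add states in Sat(req & recv) with some successor in Z. Already a fixed point.
Sat(E[(req & recv) U req]) = {t1, t2, t3}
t4 ∉ Sat(E[(req & recv) U req]) = {t1, t2, t3}, so the formula does not hold at t4.

No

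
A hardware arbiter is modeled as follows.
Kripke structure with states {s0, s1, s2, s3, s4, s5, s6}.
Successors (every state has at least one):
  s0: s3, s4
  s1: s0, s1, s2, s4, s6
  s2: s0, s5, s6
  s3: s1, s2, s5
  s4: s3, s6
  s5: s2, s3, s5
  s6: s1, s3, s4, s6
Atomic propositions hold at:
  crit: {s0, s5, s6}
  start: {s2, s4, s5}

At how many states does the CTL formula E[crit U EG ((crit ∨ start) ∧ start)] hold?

Sat(crit ∨ start) = {s0, s2, s4, s5, s6}
Sat((crit ∨ start) ∧ start) = {s2, s4, s5}
EG ((crit ∨ start) ∧ start): greatest fixpoint, start Z0 = {s2, s4, s5}, keep only states in Sat with some successor in Z. Z1 = {s2, s5}; fixed.
Sat(EG ((crit ∨ start) ∧ start)) = {s2, s5}
E[crit U EG ((crit ∨ start) ∧ start)]: least fixpoint, start Z0 = Sat(EG ((crit ∨ start) ∧ start)) = {s2, s5}, add states in Sat(crit) with some successor in Z. Already a fixed point.
Sat(E[crit U EG ((crit ∨ start) ∧ start)]) = {s2, s5}
|Sat(E[crit U EG ((crit ∨ start) ∧ start)])| = |{s2, s5}| = 2.

2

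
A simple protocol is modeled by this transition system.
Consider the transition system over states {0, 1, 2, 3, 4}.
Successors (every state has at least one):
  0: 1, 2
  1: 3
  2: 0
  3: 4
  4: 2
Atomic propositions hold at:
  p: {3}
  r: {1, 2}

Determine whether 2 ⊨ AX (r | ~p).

Yes

Sat(~p) = {0, 1, 2, 4}
Sat(r | ~p) = {0, 1, 2, 4}
Sat(AX (r | ~p)) = {s : every successor in {0, 1, 2, 4}} = {0, 2, 3, 4}
2 ∈ Sat(AX (r | ~p)) = {0, 2, 3, 4}, so the formula holds at 2.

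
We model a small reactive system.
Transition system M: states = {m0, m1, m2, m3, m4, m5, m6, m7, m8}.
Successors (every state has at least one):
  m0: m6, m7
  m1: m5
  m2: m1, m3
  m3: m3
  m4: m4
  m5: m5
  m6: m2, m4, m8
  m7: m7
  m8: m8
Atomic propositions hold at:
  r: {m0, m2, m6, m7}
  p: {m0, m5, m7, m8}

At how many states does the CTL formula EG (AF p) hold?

5

AF p: least fixpoint, start Z0 = {m0, m5, m7, m8}, add states with every successor in Z. Z1 = {m0, m1, m5, m7, m8}; fixed.
Sat(AF p) = {m0, m1, m5, m7, m8}
EG (AF p): greatest fixpoint, start Z0 = {m0, m1, m5, m7, m8}, keep only states in Sat with some successor in Z. Already a fixed point.
Sat(EG (AF p)) = {m0, m1, m5, m7, m8}
|Sat(EG (AF p))| = |{m0, m1, m5, m7, m8}| = 5.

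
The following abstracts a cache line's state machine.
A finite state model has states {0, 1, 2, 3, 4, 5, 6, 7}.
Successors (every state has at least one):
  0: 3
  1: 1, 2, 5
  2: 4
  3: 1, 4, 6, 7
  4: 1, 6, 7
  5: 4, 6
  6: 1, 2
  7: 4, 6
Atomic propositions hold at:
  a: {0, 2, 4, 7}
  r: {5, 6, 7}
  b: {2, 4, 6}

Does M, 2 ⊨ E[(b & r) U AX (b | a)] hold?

Yes

Sat(b & r) = {6}
Sat(b | a) = {0, 2, 4, 6, 7}
Sat(AX (b | a)) = {s : every successor in {0, 2, 4, 6, 7}} = {2, 5, 7}
E[(b & r) U AX (b | a)]: least fixpoint, start Z0 = Sat(AX (b | a)) = {2, 5, 7}, add states in Sat(b & r) with some successor in Z. Z1 = {2, 5, 6, 7}; fixed.
Sat(E[(b & r) U AX (b | a)]) = {2, 5, 6, 7}
2 ∈ Sat(E[(b & r) U AX (b | a)]) = {2, 5, 6, 7}, so the formula holds at 2.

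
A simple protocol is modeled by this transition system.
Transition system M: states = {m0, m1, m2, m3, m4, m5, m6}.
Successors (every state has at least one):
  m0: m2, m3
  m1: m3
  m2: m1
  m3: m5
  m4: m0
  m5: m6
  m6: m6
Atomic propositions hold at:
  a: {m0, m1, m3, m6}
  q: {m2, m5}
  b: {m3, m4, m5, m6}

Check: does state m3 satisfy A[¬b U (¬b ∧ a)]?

No

Sat(¬b) = {m0, m1, m2}
Sat(¬b ∧ a) = {m0, m1}
A[¬b U (¬b ∧ a)]: least fixpoint, start Z0 = Sat((¬b ∧ a)) = {m0, m1}, add states in Sat(¬b) with every successor in Z. Z1 = {m0, m1, m2}; fixed.
Sat(A[¬b U (¬b ∧ a)]) = {m0, m1, m2}
m3 ∉ Sat(A[¬b U (¬b ∧ a)]) = {m0, m1, m2}, so the formula does not hold at m3.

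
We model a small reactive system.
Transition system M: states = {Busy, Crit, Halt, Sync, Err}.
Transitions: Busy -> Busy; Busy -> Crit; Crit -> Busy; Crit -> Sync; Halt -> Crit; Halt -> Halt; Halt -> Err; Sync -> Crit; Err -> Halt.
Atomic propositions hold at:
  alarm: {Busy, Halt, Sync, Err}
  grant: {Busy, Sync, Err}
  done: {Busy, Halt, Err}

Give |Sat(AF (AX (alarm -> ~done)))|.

1

Sat(~done) = {Crit, Sync}
Sat(alarm -> ~done) = {Crit, Sync}
Sat(AX (alarm -> ~done)) = {s : every successor in {Crit, Sync}} = {Sync}
AF (AX (alarm -> ~done)): least fixpoint, start Z0 = {Sync}, add states with every successor in Z. Already a fixed point.
Sat(AF (AX (alarm -> ~done))) = {Sync}
|Sat(AF (AX (alarm -> ~done)))| = |{Sync}| = 1.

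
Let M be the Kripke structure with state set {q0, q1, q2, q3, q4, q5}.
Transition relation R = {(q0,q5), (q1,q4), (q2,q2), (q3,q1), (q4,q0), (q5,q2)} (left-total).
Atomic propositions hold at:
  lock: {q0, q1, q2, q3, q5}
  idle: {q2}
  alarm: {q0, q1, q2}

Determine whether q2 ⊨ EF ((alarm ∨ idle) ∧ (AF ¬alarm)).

No

Sat(alarm ∨ idle) = {q0, q1, q2}
Sat(¬alarm) = {q3, q4, q5}
AF ¬alarm: least fixpoint, start Z0 = {q3, q4, q5}, add states with every successor in Z. Z1 = {q0, q1, q3, q4, q5}; fixed.
Sat(AF ¬alarm) = {q0, q1, q3, q4, q5}
Sat((alarm ∨ idle) ∧ (AF ¬alarm)) = {q0, q1}
EF ((alarm ∨ idle) ∧ (AF ¬alarm)): least fixpoint, start Z0 = {q0, q1}, add states with some successor in Z. Z1 = {q0, q1, q3, q4}; fixed.
Sat(EF ((alarm ∨ idle) ∧ (AF ¬alarm))) = {q0, q1, q3, q4}
q2 ∉ Sat(EF ((alarm ∨ idle) ∧ (AF ¬alarm))) = {q0, q1, q3, q4}, so the formula does not hold at q2.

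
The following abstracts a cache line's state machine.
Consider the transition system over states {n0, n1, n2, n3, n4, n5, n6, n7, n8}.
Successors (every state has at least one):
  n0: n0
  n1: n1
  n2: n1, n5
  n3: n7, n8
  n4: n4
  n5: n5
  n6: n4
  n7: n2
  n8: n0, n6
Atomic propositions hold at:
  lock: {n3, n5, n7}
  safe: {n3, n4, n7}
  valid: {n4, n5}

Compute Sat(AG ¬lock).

Sat(¬lock) = {n0, n1, n2, n4, n6, n8}
AG ¬lock: greatest fixpoint, start Z0 = {n0, n1, n2, n4, n6, n8}, keep only states in Sat with every successor in Z. Z1 = {n0, n1, n4, n6, n8}; fixed.
Sat(AG ¬lock) = {n0, n1, n4, n6, n8}

{n0, n1, n4, n6, n8}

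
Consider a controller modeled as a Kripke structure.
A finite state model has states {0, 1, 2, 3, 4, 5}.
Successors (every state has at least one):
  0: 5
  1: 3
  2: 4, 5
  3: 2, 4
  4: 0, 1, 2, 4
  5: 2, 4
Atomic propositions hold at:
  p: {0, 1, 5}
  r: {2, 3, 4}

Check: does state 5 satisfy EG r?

No

EG r: greatest fixpoint, start Z0 = {2, 3, 4}, keep only states in Sat with some successor in Z. Already a fixed point.
Sat(EG r) = {2, 3, 4}
5 ∉ Sat(EG r) = {2, 3, 4}, so the formula does not hold at 5.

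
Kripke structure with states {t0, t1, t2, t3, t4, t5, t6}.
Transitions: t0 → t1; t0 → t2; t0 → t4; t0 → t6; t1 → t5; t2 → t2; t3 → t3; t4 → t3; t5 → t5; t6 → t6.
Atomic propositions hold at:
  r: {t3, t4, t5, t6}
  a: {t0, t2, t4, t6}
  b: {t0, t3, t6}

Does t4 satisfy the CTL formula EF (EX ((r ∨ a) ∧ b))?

Sat(r ∨ a) = {t0, t2, t3, t4, t5, t6}
Sat((r ∨ a) ∧ b) = {t0, t3, t6}
Sat(EX ((r ∨ a) ∧ b)) = {s : some successor in {t0, t3, t6}} = {t0, t3, t4, t6}
EF (EX ((r ∨ a) ∧ b)): least fixpoint, start Z0 = {t0, t3, t4, t6}, add states with some successor in Z. Already a fixed point.
Sat(EF (EX ((r ∨ a) ∧ b))) = {t0, t3, t4, t6}
t4 ∈ Sat(EF (EX ((r ∨ a) ∧ b))) = {t0, t3, t4, t6}, so the formula holds at t4.

Yes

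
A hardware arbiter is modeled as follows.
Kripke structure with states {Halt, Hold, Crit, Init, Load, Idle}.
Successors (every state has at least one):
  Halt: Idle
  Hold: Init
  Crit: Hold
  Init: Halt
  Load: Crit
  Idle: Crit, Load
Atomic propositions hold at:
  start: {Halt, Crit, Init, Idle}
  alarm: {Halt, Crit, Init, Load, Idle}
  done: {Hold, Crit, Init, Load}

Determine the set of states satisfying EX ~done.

Sat(~done) = {Halt, Idle}
Sat(EX ~done) = {s : some successor in {Halt, Idle}} = {Halt, Init}

{Halt, Init}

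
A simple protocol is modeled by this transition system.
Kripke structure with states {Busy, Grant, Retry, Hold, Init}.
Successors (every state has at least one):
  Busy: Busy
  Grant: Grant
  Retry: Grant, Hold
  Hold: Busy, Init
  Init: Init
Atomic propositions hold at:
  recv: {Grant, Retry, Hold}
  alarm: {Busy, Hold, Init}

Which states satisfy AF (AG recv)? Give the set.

{Grant}

AG recv: greatest fixpoint, start Z0 = {Grant, Retry, Hold}, keep only states in Sat with every successor in Z. Z1 = {Grant, Retry}; Z2 = {Grant}; fixed.
Sat(AG recv) = {Grant}
AF (AG recv): least fixpoint, start Z0 = {Grant}, add states with every successor in Z. Already a fixed point.
Sat(AF (AG recv)) = {Grant}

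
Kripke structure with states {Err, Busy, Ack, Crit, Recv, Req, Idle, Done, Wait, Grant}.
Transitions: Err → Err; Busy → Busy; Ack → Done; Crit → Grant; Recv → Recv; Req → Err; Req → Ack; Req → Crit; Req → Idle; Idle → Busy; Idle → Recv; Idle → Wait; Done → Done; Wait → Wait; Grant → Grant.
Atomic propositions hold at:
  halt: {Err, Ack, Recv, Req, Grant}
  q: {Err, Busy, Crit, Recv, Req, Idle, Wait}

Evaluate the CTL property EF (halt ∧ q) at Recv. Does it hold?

Yes

Sat(halt ∧ q) = {Err, Recv, Req}
EF (halt ∧ q): least fixpoint, start Z0 = {Err, Recv, Req}, add states with some successor in Z. Z1 = {Err, Recv, Req, Idle}; fixed.
Sat(EF (halt ∧ q)) = {Err, Recv, Req, Idle}
Recv ∈ Sat(EF (halt ∧ q)) = {Err, Recv, Req, Idle}, so the formula holds at Recv.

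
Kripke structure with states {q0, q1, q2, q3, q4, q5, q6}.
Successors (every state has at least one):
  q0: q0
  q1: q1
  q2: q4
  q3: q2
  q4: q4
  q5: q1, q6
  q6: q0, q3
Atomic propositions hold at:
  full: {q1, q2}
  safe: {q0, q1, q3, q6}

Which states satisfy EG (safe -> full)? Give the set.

{q1, q2, q4, q5}

Sat(safe -> full) = {q1, q2, q4, q5}
EG (safe -> full): greatest fixpoint, start Z0 = {q1, q2, q4, q5}, keep only states in Sat with some successor in Z. Already a fixed point.
Sat(EG (safe -> full)) = {q1, q2, q4, q5}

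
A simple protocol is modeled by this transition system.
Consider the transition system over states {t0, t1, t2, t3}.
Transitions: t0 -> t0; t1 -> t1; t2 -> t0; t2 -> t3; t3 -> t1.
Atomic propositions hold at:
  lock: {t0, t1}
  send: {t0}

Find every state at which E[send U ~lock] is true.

Sat(~lock) = {t2, t3}
E[send U ~lock]: least fixpoint, start Z0 = Sat(~lock) = {t2, t3}, add states in Sat(send) with some successor in Z. Already a fixed point.
Sat(E[send U ~lock]) = {t2, t3}

{t2, t3}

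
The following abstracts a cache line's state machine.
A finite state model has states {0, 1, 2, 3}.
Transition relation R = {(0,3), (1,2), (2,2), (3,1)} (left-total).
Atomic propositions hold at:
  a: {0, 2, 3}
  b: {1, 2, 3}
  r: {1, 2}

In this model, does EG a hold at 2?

EG a: greatest fixpoint, start Z0 = {0, 2, 3}, keep only states in Sat with some successor in Z. Z1 = {0, 2}; Z2 = {2}; fixed.
Sat(EG a) = {2}
2 ∈ Sat(EG a) = {2}, so the formula holds at 2.

Yes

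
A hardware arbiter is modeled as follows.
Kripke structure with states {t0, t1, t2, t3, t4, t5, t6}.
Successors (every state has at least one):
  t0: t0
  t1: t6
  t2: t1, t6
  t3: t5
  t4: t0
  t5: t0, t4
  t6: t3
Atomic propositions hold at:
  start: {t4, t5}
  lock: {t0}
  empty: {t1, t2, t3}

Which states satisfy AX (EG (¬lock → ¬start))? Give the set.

Sat(¬lock) = {t1, t2, t3, t4, t5, t6}
Sat(¬start) = {t0, t1, t2, t3, t6}
Sat(¬lock → ¬start) = {t0, t1, t2, t3, t6}
EG (¬lock → ¬start): greatest fixpoint, start Z0 = {t0, t1, t2, t3, t6}, keep only states in Sat with some successor in Z. Z1 = {t0, t1, t2, t6}; Z2 = {t0, t1, t2}; Z3 = {t0, t2}; Z4 = {t0}; fixed.
Sat(EG (¬lock → ¬start)) = {t0}
Sat(AX (EG (¬lock → ¬start))) = {s : every successor in {t0}} = {t0, t4}

{t0, t4}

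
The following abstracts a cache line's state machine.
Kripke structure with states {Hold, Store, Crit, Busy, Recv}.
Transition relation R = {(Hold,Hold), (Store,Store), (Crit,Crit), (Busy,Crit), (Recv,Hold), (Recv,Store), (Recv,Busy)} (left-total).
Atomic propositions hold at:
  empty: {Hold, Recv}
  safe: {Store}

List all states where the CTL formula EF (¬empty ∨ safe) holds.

{Store, Crit, Busy, Recv}

Sat(¬empty) = {Store, Crit, Busy}
Sat(¬empty ∨ safe) = {Store, Crit, Busy}
EF (¬empty ∨ safe): least fixpoint, start Z0 = {Store, Crit, Busy}, add states with some successor in Z. Z1 = {Store, Crit, Busy, Recv}; fixed.
Sat(EF (¬empty ∨ safe)) = {Store, Crit, Busy, Recv}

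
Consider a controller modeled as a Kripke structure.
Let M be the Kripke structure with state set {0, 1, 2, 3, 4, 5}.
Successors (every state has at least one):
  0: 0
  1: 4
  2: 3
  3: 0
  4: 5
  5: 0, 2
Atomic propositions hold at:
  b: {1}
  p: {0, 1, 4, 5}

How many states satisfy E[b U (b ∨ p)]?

4

Sat(b ∨ p) = {0, 1, 4, 5}
E[b U (b ∨ p)]: least fixpoint, start Z0 = Sat((b ∨ p)) = {0, 1, 4, 5}, add states in Sat(b) with some successor in Z. Already a fixed point.
Sat(E[b U (b ∨ p)]) = {0, 1, 4, 5}
|Sat(E[b U (b ∨ p)])| = |{0, 1, 4, 5}| = 4.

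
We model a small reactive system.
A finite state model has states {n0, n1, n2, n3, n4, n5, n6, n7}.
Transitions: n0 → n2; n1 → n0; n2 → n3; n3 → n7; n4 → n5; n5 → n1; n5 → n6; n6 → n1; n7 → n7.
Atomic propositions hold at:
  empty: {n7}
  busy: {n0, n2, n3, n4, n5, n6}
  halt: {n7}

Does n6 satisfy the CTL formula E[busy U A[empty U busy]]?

Yes

A[empty U busy]: least fixpoint, start Z0 = Sat(busy) = {n0, n2, n3, n4, n5, n6}, add states in Sat(empty) with every successor in Z. Already a fixed point.
Sat(A[empty U busy]) = {n0, n2, n3, n4, n5, n6}
E[busy U A[empty U busy]]: least fixpoint, start Z0 = Sat(A[empty U busy]) = {n0, n2, n3, n4, n5, n6}, add states in Sat(busy) with some successor in Z. Already a fixed point.
Sat(E[busy U A[empty U busy]]) = {n0, n2, n3, n4, n5, n6}
n6 ∈ Sat(E[busy U A[empty U busy]]) = {n0, n2, n3, n4, n5, n6}, so the formula holds at n6.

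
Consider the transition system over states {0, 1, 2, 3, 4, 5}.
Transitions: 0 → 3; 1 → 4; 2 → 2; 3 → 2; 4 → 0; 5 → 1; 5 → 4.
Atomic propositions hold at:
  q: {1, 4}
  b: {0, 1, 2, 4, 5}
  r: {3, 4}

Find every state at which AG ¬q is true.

Sat(¬q) = {0, 2, 3, 5}
AG ¬q: greatest fixpoint, start Z0 = {0, 2, 3, 5}, keep only states in Sat with every successor in Z. Z1 = {0, 2, 3}; fixed.
Sat(AG ¬q) = {0, 2, 3}

{0, 2, 3}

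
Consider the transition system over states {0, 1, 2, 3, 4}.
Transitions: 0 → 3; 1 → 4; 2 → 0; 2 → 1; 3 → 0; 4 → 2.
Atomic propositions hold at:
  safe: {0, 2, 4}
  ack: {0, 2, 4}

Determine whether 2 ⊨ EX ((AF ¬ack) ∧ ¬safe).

Yes

Sat(¬ack) = {1, 3}
AF ¬ack: least fixpoint, start Z0 = {1, 3}, add states with every successor in Z. Z1 = {0, 1, 3}; Z2 = {0, 1, 2, 3}; Z3 = {0, 1, 2, 3, 4}; fixed.
Sat(AF ¬ack) = {0, 1, 2, 3, 4}
Sat(¬safe) = {1, 3}
Sat((AF ¬ack) ∧ ¬safe) = {1, 3}
Sat(EX ((AF ¬ack) ∧ ¬safe)) = {s : some successor in {1, 3}} = {0, 2}
2 ∈ Sat(EX ((AF ¬ack) ∧ ¬safe)) = {0, 2}, so the formula holds at 2.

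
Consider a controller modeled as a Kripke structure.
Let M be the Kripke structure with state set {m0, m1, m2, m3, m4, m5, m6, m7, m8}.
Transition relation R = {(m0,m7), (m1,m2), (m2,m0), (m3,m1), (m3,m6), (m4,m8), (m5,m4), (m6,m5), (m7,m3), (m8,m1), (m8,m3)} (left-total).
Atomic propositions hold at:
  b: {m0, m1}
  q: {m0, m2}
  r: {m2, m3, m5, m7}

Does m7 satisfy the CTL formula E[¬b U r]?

Sat(¬b) = {m2, m3, m4, m5, m6, m7, m8}
E[¬b U r]: least fixpoint, start Z0 = Sat(r) = {m2, m3, m5, m7}, add states in Sat(¬b) with some successor in Z. Z1 = {m2, m3, m5, m6, m7, m8}; Z2 = {m2, m3, m4, m5, m6, m7, m8}; fixed.
Sat(E[¬b U r]) = {m2, m3, m4, m5, m6, m7, m8}
m7 ∈ Sat(E[¬b U r]) = {m2, m3, m4, m5, m6, m7, m8}, so the formula holds at m7.

Yes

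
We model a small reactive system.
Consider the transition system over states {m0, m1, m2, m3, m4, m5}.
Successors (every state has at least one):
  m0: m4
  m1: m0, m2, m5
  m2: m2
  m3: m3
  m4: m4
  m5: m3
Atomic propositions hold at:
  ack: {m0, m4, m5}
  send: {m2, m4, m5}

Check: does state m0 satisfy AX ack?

Yes

Sat(AX ack) = {s : every successor in {m0, m4, m5}} = {m0, m4}
m0 ∈ Sat(AX ack) = {m0, m4}, so the formula holds at m0.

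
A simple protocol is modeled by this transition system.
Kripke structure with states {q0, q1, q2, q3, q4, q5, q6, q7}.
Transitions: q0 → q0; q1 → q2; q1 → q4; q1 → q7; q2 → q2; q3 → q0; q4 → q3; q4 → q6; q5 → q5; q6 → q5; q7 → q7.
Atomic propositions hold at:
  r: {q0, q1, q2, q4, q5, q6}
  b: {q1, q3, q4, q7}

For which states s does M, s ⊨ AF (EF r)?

{q0, q1, q2, q3, q4, q5, q6}

EF r: least fixpoint, start Z0 = {q0, q1, q2, q4, q5, q6}, add states with some successor in Z. Z1 = {q0, q1, q2, q3, q4, q5, q6}; fixed.
Sat(EF r) = {q0, q1, q2, q3, q4, q5, q6}
AF (EF r): least fixpoint, start Z0 = {q0, q1, q2, q3, q4, q5, q6}, add states with every successor in Z. Already a fixed point.
Sat(AF (EF r)) = {q0, q1, q2, q3, q4, q5, q6}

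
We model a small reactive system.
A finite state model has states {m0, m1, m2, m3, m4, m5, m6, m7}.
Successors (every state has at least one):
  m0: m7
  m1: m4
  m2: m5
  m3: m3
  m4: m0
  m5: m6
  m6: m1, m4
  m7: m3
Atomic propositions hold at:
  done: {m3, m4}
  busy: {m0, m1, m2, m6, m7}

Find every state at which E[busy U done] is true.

{m0, m1, m3, m4, m6, m7}

E[busy U done]: least fixpoint, start Z0 = Sat(done) = {m3, m4}, add states in Sat(busy) with some successor in Z. Z1 = {m1, m3, m4, m6, m7}; Z2 = {m0, m1, m3, m4, m6, m7}; fixed.
Sat(E[busy U done]) = {m0, m1, m3, m4, m6, m7}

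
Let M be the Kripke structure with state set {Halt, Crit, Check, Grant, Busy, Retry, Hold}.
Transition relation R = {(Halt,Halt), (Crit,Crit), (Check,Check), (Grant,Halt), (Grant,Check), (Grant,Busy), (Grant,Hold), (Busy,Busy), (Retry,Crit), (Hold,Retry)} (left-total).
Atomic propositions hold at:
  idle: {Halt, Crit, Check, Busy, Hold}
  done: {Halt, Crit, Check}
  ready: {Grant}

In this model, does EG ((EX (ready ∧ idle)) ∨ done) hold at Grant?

Sat(ready ∧ idle) = ∅
Sat(EX (ready ∧ idle)) = {s : some successor in ∅} = ∅
Sat((EX (ready ∧ idle)) ∨ done) = {Halt, Crit, Check}
EG ((EX (ready ∧ idle)) ∨ done): greatest fixpoint, start Z0 = {Halt, Crit, Check}, keep only states in Sat with some successor in Z. Already a fixed point.
Sat(EG ((EX (ready ∧ idle)) ∨ done)) = {Halt, Crit, Check}
Grant ∉ Sat(EG ((EX (ready ∧ idle)) ∨ done)) = {Halt, Crit, Check}, so the formula does not hold at Grant.

No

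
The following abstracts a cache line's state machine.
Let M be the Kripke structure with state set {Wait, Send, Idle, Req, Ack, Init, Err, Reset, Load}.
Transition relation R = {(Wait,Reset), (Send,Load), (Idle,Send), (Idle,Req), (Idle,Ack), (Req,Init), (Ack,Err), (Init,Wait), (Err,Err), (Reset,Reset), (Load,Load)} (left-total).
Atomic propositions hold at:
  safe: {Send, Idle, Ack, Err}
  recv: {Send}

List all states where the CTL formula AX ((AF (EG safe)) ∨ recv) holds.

{Ack, Err}

EG safe: greatest fixpoint, start Z0 = {Send, Idle, Ack, Err}, keep only states in Sat with some successor in Z. Z1 = {Idle, Ack, Err}; fixed.
Sat(EG safe) = {Idle, Ack, Err}
AF (EG safe): least fixpoint, start Z0 = {Idle, Ack, Err}, add states with every successor in Z. Already a fixed point.
Sat(AF (EG safe)) = {Idle, Ack, Err}
Sat((AF (EG safe)) ∨ recv) = {Send, Idle, Ack, Err}
Sat(AX ((AF (EG safe)) ∨ recv)) = {s : every successor in {Send, Idle, Ack, Err}} = {Ack, Err}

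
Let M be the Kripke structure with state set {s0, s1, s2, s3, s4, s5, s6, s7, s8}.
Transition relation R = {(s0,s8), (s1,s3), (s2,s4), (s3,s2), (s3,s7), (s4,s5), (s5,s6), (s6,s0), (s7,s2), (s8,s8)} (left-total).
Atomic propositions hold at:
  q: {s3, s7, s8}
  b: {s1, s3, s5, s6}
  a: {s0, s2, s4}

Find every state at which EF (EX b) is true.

{s1, s2, s3, s4, s5, s7}

Sat(EX b) = {s : some successor in {s1, s3, s5, s6}} = {s1, s4, s5}
EF (EX b): least fixpoint, start Z0 = {s1, s4, s5}, add states with some successor in Z. Z1 = {s1, s2, s4, s5}; Z2 = {s1, s2, s3, s4, s5, s7}; fixed.
Sat(EF (EX b)) = {s1, s2, s3, s4, s5, s7}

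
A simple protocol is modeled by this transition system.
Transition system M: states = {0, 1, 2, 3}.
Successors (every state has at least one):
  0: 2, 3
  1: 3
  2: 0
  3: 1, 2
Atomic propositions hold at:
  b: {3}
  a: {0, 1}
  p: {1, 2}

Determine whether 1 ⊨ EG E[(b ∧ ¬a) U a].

Sat(¬a) = {2, 3}
Sat(b ∧ ¬a) = {3}
E[(b ∧ ¬a) U a]: least fixpoint, start Z0 = Sat(a) = {0, 1}, add states in Sat(b ∧ ¬a) with some successor in Z. Z1 = {0, 1, 3}; fixed.
Sat(E[(b ∧ ¬a) U a]) = {0, 1, 3}
EG E[(b ∧ ¬a) U a]: greatest fixpoint, start Z0 = {0, 1, 3}, keep only states in Sat with some successor in Z. Already a fixed point.
Sat(EG E[(b ∧ ¬a) U a]) = {0, 1, 3}
1 ∈ Sat(EG E[(b ∧ ¬a) U a]) = {0, 1, 3}, so the formula holds at 1.

Yes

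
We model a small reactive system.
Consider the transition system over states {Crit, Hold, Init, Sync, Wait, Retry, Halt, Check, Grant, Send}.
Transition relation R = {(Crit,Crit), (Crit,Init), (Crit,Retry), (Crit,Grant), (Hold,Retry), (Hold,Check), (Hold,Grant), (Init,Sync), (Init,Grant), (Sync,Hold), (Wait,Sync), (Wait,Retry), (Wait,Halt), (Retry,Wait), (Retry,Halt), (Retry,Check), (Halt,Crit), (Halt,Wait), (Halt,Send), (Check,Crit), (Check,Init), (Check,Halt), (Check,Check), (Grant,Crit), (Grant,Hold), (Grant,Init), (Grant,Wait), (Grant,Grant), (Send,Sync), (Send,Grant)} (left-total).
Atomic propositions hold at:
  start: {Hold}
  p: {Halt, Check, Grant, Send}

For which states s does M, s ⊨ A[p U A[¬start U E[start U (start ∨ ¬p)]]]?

Sat(¬start) = {Crit, Init, Sync, Wait, Retry, Halt, Check, Grant, Send}
Sat(¬p) = {Crit, Hold, Init, Sync, Wait, Retry}
Sat(start ∨ ¬p) = {Crit, Hold, Init, Sync, Wait, Retry}
E[start U (start ∨ ¬p)]: least fixpoint, start Z0 = Sat((start ∨ ¬p)) = {Crit, Hold, Init, Sync, Wait, Retry}, add states in Sat(start) with some successor in Z. Already a fixed point.
Sat(E[start U (start ∨ ¬p)]) = {Crit, Hold, Init, Sync, Wait, Retry}
A[¬start U E[start U (start ∨ ¬p)]]: least fixpoint, start Z0 = Sat(E[start U (start ∨ ¬p)]) = {Crit, Hold, Init, Sync, Wait, Retry}, add states in Sat(¬start) with every successor in Z. Already a fixed point.
Sat(A[¬start U E[start U (start ∨ ¬p)]]) = {Crit, Hold, Init, Sync, Wait, Retry}
A[p U A[¬start U E[start U (start ∨ ¬p)]]]: least fixpoint, start Z0 = Sat(A[¬start U E[start U (start ∨ ¬p)]]) = {Crit, Hold, Init, Sync, Wait, Retry}, add states in Sat(p) with every successor in Z. Already a fixed point.
Sat(A[p U A[¬start U E[start U (start ∨ ¬p)]]]) = {Crit, Hold, Init, Sync, Wait, Retry}

{Crit, Hold, Init, Sync, Wait, Retry}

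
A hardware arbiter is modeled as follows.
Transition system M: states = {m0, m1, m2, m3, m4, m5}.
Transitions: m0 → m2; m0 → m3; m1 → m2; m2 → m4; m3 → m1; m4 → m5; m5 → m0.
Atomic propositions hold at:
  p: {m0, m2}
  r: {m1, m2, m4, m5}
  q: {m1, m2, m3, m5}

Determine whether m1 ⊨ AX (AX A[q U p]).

A[q U p]: least fixpoint, start Z0 = Sat(p) = {m0, m2}, add states in Sat(q) with every successor in Z. Z1 = {m0, m1, m2, m5}; Z2 = {m0, m1, m2, m3, m5}; fixed.
Sat(A[q U p]) = {m0, m1, m2, m3, m5}
Sat(AX A[q U p]) = {s : every successor in {m0, m1, m2, m3, m5}} = {m0, m1, m3, m4, m5}
Sat(AX (AX A[q U p])) = {s : every successor in {m0, m1, m3, m4, m5}} = {m2, m3, m4, m5}
m1 ∉ Sat(AX (AX A[q U p])) = {m2, m3, m4, m5}, so the formula does not hold at m1.

No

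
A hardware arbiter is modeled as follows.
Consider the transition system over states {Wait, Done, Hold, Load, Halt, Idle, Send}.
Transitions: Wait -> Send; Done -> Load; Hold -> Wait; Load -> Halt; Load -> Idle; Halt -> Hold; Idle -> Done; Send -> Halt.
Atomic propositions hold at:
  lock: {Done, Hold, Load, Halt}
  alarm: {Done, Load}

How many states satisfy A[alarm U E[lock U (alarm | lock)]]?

4

Sat(alarm | lock) = {Done, Hold, Load, Halt}
E[lock U (alarm | lock)]: least fixpoint, start Z0 = Sat((alarm | lock)) = {Done, Hold, Load, Halt}, add states in Sat(lock) with some successor in Z. Already a fixed point.
Sat(E[lock U (alarm | lock)]) = {Done, Hold, Load, Halt}
A[alarm U E[lock U (alarm | lock)]]: least fixpoint, start Z0 = Sat(E[lock U (alarm | lock)]) = {Done, Hold, Load, Halt}, add states in Sat(alarm) with every successor in Z. Already a fixed point.
Sat(A[alarm U E[lock U (alarm | lock)]]) = {Done, Hold, Load, Halt}
|Sat(A[alarm U E[lock U (alarm | lock)]])| = |{Done, Hold, Load, Halt}| = 4.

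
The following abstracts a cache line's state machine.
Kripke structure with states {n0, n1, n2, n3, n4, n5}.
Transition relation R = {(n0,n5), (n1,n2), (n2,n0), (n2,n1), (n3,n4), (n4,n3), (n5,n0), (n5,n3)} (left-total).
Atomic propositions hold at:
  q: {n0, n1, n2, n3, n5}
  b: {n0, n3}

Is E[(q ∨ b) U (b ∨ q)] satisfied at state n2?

Sat(q ∨ b) = {n0, n1, n2, n3, n5}
Sat(b ∨ q) = {n0, n1, n2, n3, n5}
E[(q ∨ b) U (b ∨ q)]: least fixpoint, start Z0 = Sat((b ∨ q)) = {n0, n1, n2, n3, n5}, add states in Sat(q ∨ b) with some successor in Z. Already a fixed point.
Sat(E[(q ∨ b) U (b ∨ q)]) = {n0, n1, n2, n3, n5}
n2 ∈ Sat(E[(q ∨ b) U (b ∨ q)]) = {n0, n1, n2, n3, n5}, so the formula holds at n2.

Yes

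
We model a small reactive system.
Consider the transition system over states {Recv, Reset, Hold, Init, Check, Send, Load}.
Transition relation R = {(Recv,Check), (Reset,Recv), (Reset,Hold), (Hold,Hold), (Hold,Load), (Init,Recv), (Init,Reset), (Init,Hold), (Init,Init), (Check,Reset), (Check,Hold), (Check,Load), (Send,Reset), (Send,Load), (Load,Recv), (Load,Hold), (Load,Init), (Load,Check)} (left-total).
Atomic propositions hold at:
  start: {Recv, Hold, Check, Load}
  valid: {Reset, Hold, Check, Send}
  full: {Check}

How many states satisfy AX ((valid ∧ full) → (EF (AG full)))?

5

Sat(valid ∧ full) = {Check}
AG full: greatest fixpoint, start Z0 = {Check}, keep only states in Sat with every successor in Z. Z1 = ∅; fixed.
Sat(AG full) = ∅
EF (AG full): least fixpoint, start Z0 = ∅, add states with some successor in Z. Already a fixed point.
Sat(EF (AG full)) = ∅
Sat((valid ∧ full) → (EF (AG full))) = {Recv, Reset, Hold, Init, Send, Load}
Sat(AX ((valid ∧ full) → (EF (AG full)))) = {s : every successor in {Recv, Reset, Hold, Init, Send, Load}} = {Reset, Hold, Init, Check, Send}
|Sat(AX ((valid ∧ full) → (EF (AG full))))| = |{Reset, Hold, Init, Check, Send}| = 5.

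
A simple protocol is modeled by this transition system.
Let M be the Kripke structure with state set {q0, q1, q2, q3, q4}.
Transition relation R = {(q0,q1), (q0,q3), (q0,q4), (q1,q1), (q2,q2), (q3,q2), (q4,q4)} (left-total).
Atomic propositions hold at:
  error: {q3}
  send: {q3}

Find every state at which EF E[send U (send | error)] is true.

Sat(send | error) = {q3}
E[send U (send | error)]: least fixpoint, start Z0 = Sat((send | error)) = {q3}, add states in Sat(send) with some successor in Z. Already a fixed point.
Sat(E[send U (send | error)]) = {q3}
EF E[send U (send | error)]: least fixpoint, start Z0 = {q3}, add states with some successor in Z. Z1 = {q0, q3}; fixed.
Sat(EF E[send U (send | error)]) = {q0, q3}

{q0, q3}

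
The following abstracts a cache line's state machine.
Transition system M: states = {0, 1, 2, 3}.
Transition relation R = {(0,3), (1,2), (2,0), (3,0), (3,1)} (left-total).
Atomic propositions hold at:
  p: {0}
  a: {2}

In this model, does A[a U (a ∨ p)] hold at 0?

Yes

Sat(a ∨ p) = {0, 2}
A[a U (a ∨ p)]: least fixpoint, start Z0 = Sat((a ∨ p)) = {0, 2}, add states in Sat(a) with every successor in Z. Already a fixed point.
Sat(A[a U (a ∨ p)]) = {0, 2}
0 ∈ Sat(A[a U (a ∨ p)]) = {0, 2}, so the formula holds at 0.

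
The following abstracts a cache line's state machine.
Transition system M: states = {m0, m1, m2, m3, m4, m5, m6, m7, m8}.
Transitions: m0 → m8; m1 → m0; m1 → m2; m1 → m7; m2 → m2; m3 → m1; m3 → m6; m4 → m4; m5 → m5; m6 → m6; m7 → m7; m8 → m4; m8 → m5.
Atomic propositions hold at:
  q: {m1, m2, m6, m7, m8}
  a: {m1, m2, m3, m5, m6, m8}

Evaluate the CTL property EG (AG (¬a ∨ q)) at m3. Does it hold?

No

Sat(¬a) = {m0, m4, m7}
Sat(¬a ∨ q) = {m0, m1, m2, m4, m6, m7, m8}
AG (¬a ∨ q): greatest fixpoint, start Z0 = {m0, m1, m2, m4, m6, m7, m8}, keep only states in Sat with every successor in Z. Z1 = {m0, m1, m2, m4, m6, m7}; Z2 = {m1, m2, m4, m6, m7}; Z3 = {m2, m4, m6, m7}; fixed.
Sat(AG (¬a ∨ q)) = {m2, m4, m6, m7}
EG (AG (¬a ∨ q)): greatest fixpoint, start Z0 = {m2, m4, m6, m7}, keep only states in Sat with some successor in Z. Already a fixed point.
Sat(EG (AG (¬a ∨ q))) = {m2, m4, m6, m7}
m3 ∉ Sat(EG (AG (¬a ∨ q))) = {m2, m4, m6, m7}, so the formula does not hold at m3.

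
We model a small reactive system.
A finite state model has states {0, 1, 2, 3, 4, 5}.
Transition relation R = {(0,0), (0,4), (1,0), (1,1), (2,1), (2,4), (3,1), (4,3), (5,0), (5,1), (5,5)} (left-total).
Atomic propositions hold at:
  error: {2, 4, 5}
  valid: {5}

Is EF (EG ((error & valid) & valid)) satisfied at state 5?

Sat(error & valid) = {5}
Sat((error & valid) & valid) = {5}
EG ((error & valid) & valid): greatest fixpoint, start Z0 = {5}, keep only states in Sat with some successor in Z. Already a fixed point.
Sat(EG ((error & valid) & valid)) = {5}
EF (EG ((error & valid) & valid)): least fixpoint, start Z0 = {5}, add states with some successor in Z. Already a fixed point.
Sat(EF (EG ((error & valid) & valid))) = {5}
5 ∈ Sat(EF (EG ((error & valid) & valid))) = {5}, so the formula holds at 5.

Yes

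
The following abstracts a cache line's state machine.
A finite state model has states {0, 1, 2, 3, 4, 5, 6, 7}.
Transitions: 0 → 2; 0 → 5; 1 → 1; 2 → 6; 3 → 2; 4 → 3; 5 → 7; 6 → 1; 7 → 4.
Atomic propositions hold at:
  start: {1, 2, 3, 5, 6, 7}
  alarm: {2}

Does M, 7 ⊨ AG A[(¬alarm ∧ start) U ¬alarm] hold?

Sat(¬alarm) = {0, 1, 3, 4, 5, 6, 7}
Sat(¬alarm ∧ start) = {1, 3, 5, 6, 7}
A[(¬alarm ∧ start) U ¬alarm]: least fixpoint, start Z0 = Sat(¬alarm) = {0, 1, 3, 4, 5, 6, 7}, add states in Sat(¬alarm ∧ start) with every successor in Z. Already a fixed point.
Sat(A[(¬alarm ∧ start) U ¬alarm]) = {0, 1, 3, 4, 5, 6, 7}
AG A[(¬alarm ∧ start) U ¬alarm]: greatest fixpoint, start Z0 = {0, 1, 3, 4, 5, 6, 7}, keep only states in Sat with every successor in Z. Z1 = {1, 4, 5, 6, 7}; Z2 = {1, 5, 6, 7}; Z3 = {1, 5, 6}; Z4 = {1, 6}; fixed.
Sat(AG A[(¬alarm ∧ start) U ¬alarm]) = {1, 6}
7 ∉ Sat(AG A[(¬alarm ∧ start) U ¬alarm]) = {1, 6}, so the formula does not hold at 7.

No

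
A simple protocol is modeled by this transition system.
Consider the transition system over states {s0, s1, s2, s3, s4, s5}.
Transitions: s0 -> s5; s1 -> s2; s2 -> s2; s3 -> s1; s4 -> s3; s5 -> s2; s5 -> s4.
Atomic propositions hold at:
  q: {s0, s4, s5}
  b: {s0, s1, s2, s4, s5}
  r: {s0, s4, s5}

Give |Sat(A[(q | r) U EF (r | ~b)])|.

4

Sat(q | r) = {s0, s4, s5}
Sat(~b) = {s3}
Sat(r | ~b) = {s0, s3, s4, s5}
EF (r | ~b): least fixpoint, start Z0 = {s0, s3, s4, s5}, add states with some successor in Z. Already a fixed point.
Sat(EF (r | ~b)) = {s0, s3, s4, s5}
A[(q | r) U EF (r | ~b)]: least fixpoint, start Z0 = Sat(EF (r | ~b)) = {s0, s3, s4, s5}, add states in Sat(q | r) with every successor in Z. Already a fixed point.
Sat(A[(q | r) U EF (r | ~b)]) = {s0, s3, s4, s5}
|Sat(A[(q | r) U EF (r | ~b)])| = |{s0, s3, s4, s5}| = 4.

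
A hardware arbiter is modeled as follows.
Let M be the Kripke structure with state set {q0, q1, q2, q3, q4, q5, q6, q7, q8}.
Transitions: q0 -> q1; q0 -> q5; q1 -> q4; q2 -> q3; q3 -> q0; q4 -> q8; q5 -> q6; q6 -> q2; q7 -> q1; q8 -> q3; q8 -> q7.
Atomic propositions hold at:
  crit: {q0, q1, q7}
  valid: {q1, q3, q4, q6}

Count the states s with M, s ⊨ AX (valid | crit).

6

Sat(valid | crit) = {q0, q1, q3, q4, q6, q7}
Sat(AX (valid | crit)) = {s : every successor in {q0, q1, q3, q4, q6, q7}} = {q1, q2, q3, q5, q7, q8}
|Sat(AX (valid | crit))| = |{q1, q2, q3, q5, q7, q8}| = 6.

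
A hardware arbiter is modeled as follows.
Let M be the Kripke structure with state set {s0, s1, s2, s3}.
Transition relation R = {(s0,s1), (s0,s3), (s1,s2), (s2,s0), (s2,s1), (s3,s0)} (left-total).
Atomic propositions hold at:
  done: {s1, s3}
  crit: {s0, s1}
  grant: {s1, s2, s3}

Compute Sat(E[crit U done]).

E[crit U done]: least fixpoint, start Z0 = Sat(done) = {s1, s3}, add states in Sat(crit) with some successor in Z. Z1 = {s0, s1, s3}; fixed.
Sat(E[crit U done]) = {s0, s1, s3}

{s0, s1, s3}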